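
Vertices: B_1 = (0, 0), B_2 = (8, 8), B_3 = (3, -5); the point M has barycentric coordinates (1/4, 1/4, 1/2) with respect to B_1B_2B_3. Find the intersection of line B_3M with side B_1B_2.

(4, 4)

Line B_3M meets B_1B_2 where the B_3-coordinate vanishes; zeroing M's B_3-weight and renormalizing leaves B_1, B_2-weights 1/4 : 1/4 → (1/2, 1/2).
So N = (1/2)·B_1 + (1/2)·B_2 = (4, 4).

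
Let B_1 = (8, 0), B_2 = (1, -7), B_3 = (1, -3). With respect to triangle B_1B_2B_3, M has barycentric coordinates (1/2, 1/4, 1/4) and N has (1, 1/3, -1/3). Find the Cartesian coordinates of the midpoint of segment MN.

Barycentric coordinates of the midpoint are the average: (3/4, 7/24, -1/24).
Converting: (3/4)·B_1 + (7/24)·B_2 + (-1/24)·B_3 = (25/4, -23/12).

(25/4, -23/12)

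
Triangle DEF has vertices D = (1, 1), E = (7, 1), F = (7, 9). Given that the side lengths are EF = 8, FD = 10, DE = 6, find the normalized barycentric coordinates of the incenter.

(1/3, 5/12, 1/4)

The incenter has barycentric coordinates proportional to the opposite side lengths: (8 : 10 : 6).
Normalizing by 8+10+6 = 24 gives (1/3, 5/12, 1/4).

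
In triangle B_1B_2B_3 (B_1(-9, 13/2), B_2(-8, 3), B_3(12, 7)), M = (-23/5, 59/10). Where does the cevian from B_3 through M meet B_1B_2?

Barycentric coordinates of M with respect to B_1B_2B_3: (3/5, 1/5, 1/5).
On side B_1B_2 the B_3-coordinate is zero; dropping M's B_3-weight 1/5 and renormalizing the remaining 3/5 : 1/5 gives weights 3/4, 1/4 on B_1, B_2.
N = (3/4)·(-9, 13/2) + (1/4)·(-8, 3) = (-35/4, 45/8).

(-35/4, 45/8)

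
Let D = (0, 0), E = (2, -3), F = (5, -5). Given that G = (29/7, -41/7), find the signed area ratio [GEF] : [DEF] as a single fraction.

-6/7

[DEF] = ½·(0·(-3−(-5)) + 2·(-5−0) + 5·(0−(-3))) = ½·(0 − 10 + 15) = 5/2.
[GEF] = ½·((29/7)·(-3−(-5)) + 2·(-5−(-41/7)) + 5·(-41/7−(-3))) = ½·(58/7 + 12/7 − 100/7) = -15/7, so the ratio is (-15/7)/(5/2) = -6/7.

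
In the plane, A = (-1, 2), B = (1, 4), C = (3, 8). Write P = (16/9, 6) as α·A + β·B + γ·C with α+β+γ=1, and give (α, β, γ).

Signed area of the reference triangle: [ABC] = ½·((-1)·(4−8) + 1·(8−2) + 3·(2−4)) = ½·(4 + 6 − 6) = 2.
[PBC] = ½·((16/9)·(4−8) + 1·(8−6) + 3·(6−4)) = ½·(-64/9 + 2 + 6) = 4/9, so the A-coordinate is (4/9)/2 = 2/9.
[APC] = ½·((-1)·(6−8) + (16/9)·(8−2) + 3·(2−6)) = ½·(2 + 32/3 − 12) = 1/3, so the B-coordinate is 1/6.
[ABP] = ½·((-1)·(4−6) + 1·(6−2) + (16/9)·(2−4)) = ½·(2 + 4 − 32/9) = 11/9, so the C-coordinate is 11/18.

(2/9, 1/6, 11/18)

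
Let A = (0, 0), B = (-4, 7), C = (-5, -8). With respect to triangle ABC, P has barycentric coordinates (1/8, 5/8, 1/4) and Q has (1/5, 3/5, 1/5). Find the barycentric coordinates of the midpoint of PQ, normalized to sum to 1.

(13/80, 49/80, 9/40)

Since both coordinate triples sum to 1, the midpoint's barycentrics are the componentwise average.
(1/8+1/5)/2 = 13/80; similarly 49/80 and 9/40.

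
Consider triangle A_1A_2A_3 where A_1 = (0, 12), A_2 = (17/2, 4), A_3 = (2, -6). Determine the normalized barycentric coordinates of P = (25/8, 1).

Signed area of the reference triangle: [A_1A_2A_3] = ½·(0·(4−(-6)) + (17/2)·(-6−12) + 2·(12−4)) = ½·(0 − 153 + 16) = -137/2.
[PA_2A_3] = ½·((25/8)·(4−(-6)) + (17/2)·(-6−1) + 2·(1−4)) = ½·(125/4 − 119/2 − 6) = -137/8, so the A_1-coordinate is (-137/8)/(-137/2) = 1/4.
[A_1PA_3] = ½·(0·(1−(-6)) + (25/8)·(-6−12) + 2·(12−1)) = ½·(0 − 225/4 + 22) = -137/8, so the A_2-coordinate is 1/4.
[A_1A_2P] = ½·(0·(4−1) + (17/2)·(1−12) + (25/8)·(12−4)) = ½·(0 − 187/2 + 25) = -137/4, so the A_3-coordinate is 1/2.
Check: 1/4 + 1/4 + 1/2 = 1.

(1/4, 1/4, 1/2)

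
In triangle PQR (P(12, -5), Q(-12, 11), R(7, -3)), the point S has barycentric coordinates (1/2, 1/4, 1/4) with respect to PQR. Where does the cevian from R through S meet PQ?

Line RS meets PQ where the R-coordinate vanishes; zeroing S's R-weight and renormalizing leaves P, Q-weights 1/2 : 1/4 → (2/3, 1/3).
So T = (2/3)·P + (1/3)·Q = (4, 1/3).

(4, 1/3)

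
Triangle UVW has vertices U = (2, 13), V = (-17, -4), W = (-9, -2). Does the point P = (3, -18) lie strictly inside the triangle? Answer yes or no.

no

Barycentric coordinates of P: (-76/49, -178/49, 303/49).
The three coordinates are negative, negative, positive; a point is interior exactly when all three are positive.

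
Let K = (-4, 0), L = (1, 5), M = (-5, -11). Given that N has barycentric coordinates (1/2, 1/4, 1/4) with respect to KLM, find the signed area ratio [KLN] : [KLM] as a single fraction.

1/4

The signed ratio [KLN]/[KLM] equals the barycentric coordinate of N at vertex M, which is 1/4.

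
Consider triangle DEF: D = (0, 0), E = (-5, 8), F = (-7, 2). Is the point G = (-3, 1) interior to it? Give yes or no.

Barycentric coordinates of G: (13/23, 1/46, 19/46).
The three coordinates are positive, positive, positive; a point is interior exactly when all three are positive.

yes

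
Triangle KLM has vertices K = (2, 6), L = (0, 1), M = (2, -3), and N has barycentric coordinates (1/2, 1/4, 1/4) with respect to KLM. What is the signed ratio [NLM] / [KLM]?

The signed ratio [NLM]/[KLM] equals the barycentric coordinate of N at vertex K, which is 1/2.

1/2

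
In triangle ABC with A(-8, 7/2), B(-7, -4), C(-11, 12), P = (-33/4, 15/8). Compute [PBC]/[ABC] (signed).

1/4

[ABC] = ½·((-8)·(-4−12) + (-7)·(12−(7/2)) + (-11)·(7/2−(-4))) = ½·(128 − 119/2 − 165/2) = -7.
[PBC] = ½·((-33/4)·(-4−12) + (-7)·(12−(15/8)) + (-11)·(15/8−(-4))) = ½·(132 − 567/8 − 517/8) = -7/4, so the ratio is (-7/4)/(-7) = 1/4.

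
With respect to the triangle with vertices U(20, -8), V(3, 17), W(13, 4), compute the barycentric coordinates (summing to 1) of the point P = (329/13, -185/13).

Signed area of the reference triangle: [UVW] = ½·(20·(17−4) + 3·(4−(-8)) + 13·(-8−17)) = ½·(260 + 36 − 325) = -29/2.
[PVW] = ½·((329/13)·(17−4) + 3·(4−(-185/13)) + 13·(-185/13−17)) = ½·(329 + 711/13 − 406) = -145/13, so the U-coordinate is (-145/13)/(-29/2) = 10/13.
[UPW] = ½·(20·(-185/13−4) + (329/13)·(4−(-8)) + 13·(-8−(-185/13))) = ½·(-4740/13 + 3948/13 + 81) = 261/26, so the V-coordinate is -9/13.
[UVP] = ½·(20·(17−(-185/13)) + 3·(-185/13−(-8)) + (329/13)·(-8−17)) = ½·(8120/13 − 243/13 − 8225/13) = -174/13, so the W-coordinate is 12/13.

(10/13, -9/13, 12/13)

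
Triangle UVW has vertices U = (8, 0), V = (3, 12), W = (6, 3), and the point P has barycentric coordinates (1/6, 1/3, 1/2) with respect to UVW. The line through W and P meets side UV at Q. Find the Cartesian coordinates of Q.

(14/3, 8)

Line WP meets UV where the W-coordinate vanishes; zeroing P's W-weight and renormalizing leaves U, V-weights 1/6 : 1/3 → (1/3, 2/3).
So Q = (1/3)·U + (2/3)·V = (14/3, 8).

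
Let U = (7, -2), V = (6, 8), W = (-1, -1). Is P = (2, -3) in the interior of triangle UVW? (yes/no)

no

Barycentric coordinates of P: (41/79, -13/79, 51/79).
The three coordinates are positive, negative, positive; a point is interior exactly when all three are positive.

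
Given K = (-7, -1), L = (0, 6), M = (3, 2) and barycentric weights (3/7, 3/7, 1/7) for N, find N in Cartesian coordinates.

N = (3/7)·K + (3/7)·L + (1/7)·M.
x-coordinate: (3/7)·(-7) + (3/7)·0 + (1/7)·3 = -18/7.
y-coordinate: (3/7)·(-1) + (3/7)·6 + (1/7)·2 = 17/7.

(-18/7, 17/7)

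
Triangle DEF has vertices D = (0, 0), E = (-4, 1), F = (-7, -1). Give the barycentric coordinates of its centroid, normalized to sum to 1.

(1/3, 1/3, 1/3)

The centroid is the average of the vertices, so each weight is 1/3.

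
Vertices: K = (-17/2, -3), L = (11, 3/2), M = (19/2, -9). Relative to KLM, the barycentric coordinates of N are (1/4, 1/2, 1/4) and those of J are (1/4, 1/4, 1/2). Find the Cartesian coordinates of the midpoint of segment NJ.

Barycentric coordinates of the midpoint are the average: (1/4, 3/8, 3/8).
Converting: (1/4)·K + (3/8)·L + (3/8)·M = (89/16, -57/16).

(89/16, -57/16)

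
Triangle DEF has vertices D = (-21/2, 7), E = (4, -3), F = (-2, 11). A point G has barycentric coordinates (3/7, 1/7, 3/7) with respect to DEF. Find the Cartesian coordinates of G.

G = (3/7)·D + (1/7)·E + (3/7)·F.
x-coordinate: (3/7)·(-21/2) + (1/7)·4 + (3/7)·(-2) = -67/14.
y-coordinate: (3/7)·7 + (1/7)·(-3) + (3/7)·11 = 51/7.

(-67/14, 51/7)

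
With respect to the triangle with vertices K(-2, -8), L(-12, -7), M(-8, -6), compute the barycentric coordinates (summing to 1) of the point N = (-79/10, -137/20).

(1/4, 7/20, 2/5)

Signed area of the reference triangle: [KLM] = ½·((-2)·(-7−(-6)) + (-12)·(-6−(-8)) + (-8)·(-8−(-7))) = ½·(2 − 24 + 8) = -7.
[NLM] = ½·((-79/10)·(-7−(-6)) + (-12)·(-6−(-137/20)) + (-8)·(-137/20−(-7))) = ½·(79/10 − 51/5 − 6/5) = -7/4, so the K-coordinate is (-7/4)/(-7) = 1/4.
[KNM] = ½·((-2)·(-137/20−(-6)) + (-79/10)·(-6−(-8)) + (-8)·(-8−(-137/20))) = ½·(17/10 − 79/5 + 46/5) = -49/20, so the L-coordinate is 7/20.
[KLN] = ½·((-2)·(-7−(-137/20)) + (-12)·(-137/20−(-8)) + (-79/10)·(-8−(-7))) = ½·(3/10 − 69/5 + 79/10) = -14/5, so the M-coordinate is 2/5.
Check: 1/4 + 7/20 + 2/5 = 1.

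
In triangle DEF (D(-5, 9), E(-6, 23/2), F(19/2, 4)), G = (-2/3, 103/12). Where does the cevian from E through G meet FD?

Barycentric coordinates of G with respect to DEF: (1/6, 1/2, 1/3).
On side FD the E-coordinate is zero; dropping G's E-weight 1/2 and renormalizing the remaining 1/3 : 1/6 gives weights 2/3, 1/3 on F, D.
H = (2/3)·(19/2, 4) + (1/3)·(-5, 9) = (14/3, 17/3).

(14/3, 17/3)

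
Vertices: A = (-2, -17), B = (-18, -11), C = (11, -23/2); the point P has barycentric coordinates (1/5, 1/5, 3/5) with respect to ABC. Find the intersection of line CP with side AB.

Line CP meets AB where the C-coordinate vanishes; zeroing P's C-weight and renormalizing leaves A, B-weights 1/5 : 1/5 → (1/2, 1/2).
So Q = (1/2)·A + (1/2)·B = (-10, -14).

(-10, -14)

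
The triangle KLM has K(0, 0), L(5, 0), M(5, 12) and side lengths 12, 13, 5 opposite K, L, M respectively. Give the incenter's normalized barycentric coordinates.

The incenter has barycentric coordinates proportional to the opposite side lengths: (12 : 13 : 5).
Normalizing by 12+13+5 = 30 gives (2/5, 13/30, 1/6).

(2/5, 13/30, 1/6)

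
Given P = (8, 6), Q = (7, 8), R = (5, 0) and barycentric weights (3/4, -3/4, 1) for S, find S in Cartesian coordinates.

(23/4, -3/2)

S = (3/4)·P + (-3/4)·Q + 1·R.
x-coordinate: (3/4)·8 + (-3/4)·7 + 1·5 = 23/4.
y-coordinate: (3/4)·6 + (-3/4)·8 + 1·0 = -3/2.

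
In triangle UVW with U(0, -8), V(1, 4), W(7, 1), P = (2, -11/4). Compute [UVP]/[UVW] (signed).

[UVW] = ½·(0·(4−1) + 1·(1−(-8)) + 7·(-8−4)) = ½·(0 + 9 − 84) = -75/2.
[UVP] = ½·(0·(4−(-11/4)) + 1·(-11/4−(-8)) + 2·(-8−4)) = ½·(0 + 21/4 − 24) = -75/8, so the ratio is (-75/8)/(-75/2) = 1/4.

1/4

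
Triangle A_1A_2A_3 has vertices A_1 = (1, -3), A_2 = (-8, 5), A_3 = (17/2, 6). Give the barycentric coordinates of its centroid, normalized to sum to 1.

The centroid is the average of the vertices, so each weight is 1/3.

(1/3, 1/3, 1/3)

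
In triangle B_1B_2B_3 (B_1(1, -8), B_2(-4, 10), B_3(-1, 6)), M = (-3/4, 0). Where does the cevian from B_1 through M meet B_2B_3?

Barycentric coordinates of M with respect to B_1B_2B_3: (1/2, 1/4, 1/4).
On side B_2B_3 the B_1-coordinate is zero; dropping M's B_1-weight 1/2 and renormalizing the remaining 1/4 : 1/4 gives weights 1/2, 1/2 on B_2, B_3.
N = (1/2)·(-4, 10) + (1/2)·(-1, 6) = (-5/2, 8).

(-5/2, 8)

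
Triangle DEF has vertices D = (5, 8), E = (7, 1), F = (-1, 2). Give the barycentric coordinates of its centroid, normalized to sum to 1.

(1/3, 1/3, 1/3)

The centroid is the average of the vertices, so each weight is 1/3.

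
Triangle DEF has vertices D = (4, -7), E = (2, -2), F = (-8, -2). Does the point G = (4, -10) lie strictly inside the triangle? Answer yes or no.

no

Barycentric coordinates of G: (8/5, -18/25, 3/25).
The three coordinates are positive, negative, positive; a point is interior exactly when all three are positive.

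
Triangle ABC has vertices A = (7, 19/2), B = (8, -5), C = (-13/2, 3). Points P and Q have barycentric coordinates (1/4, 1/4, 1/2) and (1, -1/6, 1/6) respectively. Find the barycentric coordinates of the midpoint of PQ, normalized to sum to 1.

(5/8, 1/24, 1/3)

Since both coordinate triples sum to 1, the midpoint's barycentrics are the componentwise average.
(1/4+1)/2 = 5/8; similarly 1/24 and 1/3.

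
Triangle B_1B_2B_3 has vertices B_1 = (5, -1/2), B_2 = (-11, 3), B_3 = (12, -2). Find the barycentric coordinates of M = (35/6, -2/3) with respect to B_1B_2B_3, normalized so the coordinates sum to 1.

Signed area of the reference triangle: [B_1B_2B_3] = ½·(5·(3−(-2)) + (-11)·(-2−(-1/2)) + 12·(-1/2−3)) = ½·(25 + 33/2 − 42) = -1/4.
[MB_2B_3] = ½·((35/6)·(3−(-2)) + (-11)·(-2−(-2/3)) + 12·(-2/3−3)) = ½·(175/6 + 44/3 − 44) = -1/12, so the B_1-coordinate is (-1/12)/(-1/4) = 1/3.
[B_1MB_3] = ½·(5·(-2/3−(-2)) + (35/6)·(-2−(-1/2)) + 12·(-1/2−(-2/3))) = ½·(20/3 − 35/4 + 2) = -1/24, so the B_2-coordinate is 1/6.
[B_1B_2M] = ½·(5·(3−(-2/3)) + (-11)·(-2/3−(-1/2)) + (35/6)·(-1/2−3)) = ½·(55/3 + 11/6 − 245/12) = -1/8, so the B_3-coordinate is 1/2.

(1/3, 1/6, 1/2)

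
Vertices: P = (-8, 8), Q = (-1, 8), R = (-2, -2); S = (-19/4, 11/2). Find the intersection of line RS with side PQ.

(-17/3, 8)

Barycentric coordinates of S with respect to PQR: (1/2, 1/4, 1/4).
On side PQ the R-coordinate is zero; dropping S's R-weight 1/4 and renormalizing the remaining 1/2 : 1/4 gives weights 2/3, 1/3 on P, Q.
T = (2/3)·(-8, 8) + (1/3)·(-1, 8) = (-17/3, 8).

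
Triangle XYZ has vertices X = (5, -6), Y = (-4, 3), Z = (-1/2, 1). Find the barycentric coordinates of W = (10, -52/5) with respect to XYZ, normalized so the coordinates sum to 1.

Signed area of the reference triangle: [XYZ] = ½·(5·(3−1) + (-4)·(1−(-6)) + (-1/2)·(-6−3)) = ½·(10 − 28 + 9/2) = -27/4.
[WYZ] = ½·(10·(3−1) + (-4)·(1−(-52/5)) + (-1/2)·(-52/5−3)) = ½·(20 − 228/5 + 67/10) = -189/20, so the X-coordinate is (-189/20)/(-27/4) = 7/5.
[XWZ] = ½·(5·(-52/5−1) + 10·(1−(-6)) + (-1/2)·(-6−(-52/5))) = ½·(-57 + 70 − 11/5) = 27/5, so the Y-coordinate is -4/5.
[XYW] = ½·(5·(3−(-52/5)) + (-4)·(-52/5−(-6)) + 10·(-6−3)) = ½·(67 + 88/5 − 90) = -27/10, so the Z-coordinate is 2/5.
Check: 7/5 − 4/5 + 2/5 = 1.

(7/5, -4/5, 2/5)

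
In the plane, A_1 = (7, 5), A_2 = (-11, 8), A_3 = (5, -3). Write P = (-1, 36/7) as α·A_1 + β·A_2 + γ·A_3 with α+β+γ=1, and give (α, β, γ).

Signed area of the reference triangle: [A_1A_2A_3] = ½·(7·(8−(-3)) + (-11)·(-3−5) + 5·(5−8)) = ½·(77 + 88 − 15) = 75.
[PA_2A_3] = ½·((-1)·(8−(-3)) + (-11)·(-3−(36/7)) + 5·(36/7−8)) = ½·(-11 + 627/7 − 100/7) = 225/7, so the A_1-coordinate is (225/7)/75 = 3/7.
[A_1PA_3] = ½·(7·(36/7−(-3)) + (-1)·(-3−5) + 5·(5−(36/7))) = ½·(57 + 8 − 5/7) = 225/7, so the A_2-coordinate is 3/7.
[A_1A_2P] = ½·(7·(8−(36/7)) + (-11)·(36/7−5) + (-1)·(5−8)) = ½·(20 − 11/7 + 3) = 75/7, so the A_3-coordinate is 1/7.

(3/7, 3/7, 1/7)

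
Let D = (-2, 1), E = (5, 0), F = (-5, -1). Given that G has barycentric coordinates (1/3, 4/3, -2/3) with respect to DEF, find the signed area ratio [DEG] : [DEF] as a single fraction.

The signed ratio [DEG]/[DEF] equals the barycentric coordinate of G at vertex F, which is -2/3.

-2/3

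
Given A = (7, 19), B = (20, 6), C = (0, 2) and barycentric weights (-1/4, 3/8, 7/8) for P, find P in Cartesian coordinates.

P = (-1/4)·A + (3/8)·B + (7/8)·C.
x-coordinate: (-1/4)·7 + (3/8)·20 + (7/8)·0 = 23/4.
y-coordinate: (-1/4)·19 + (3/8)·6 + (7/8)·2 = -3/4.

(23/4, -3/4)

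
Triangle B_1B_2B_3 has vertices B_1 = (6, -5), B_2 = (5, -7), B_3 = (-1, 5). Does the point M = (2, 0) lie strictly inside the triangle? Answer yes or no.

Barycentric coordinates of M: (1/4, 5/24, 13/24).
The three coordinates are positive, positive, positive; a point is interior exactly when all three are positive.

yes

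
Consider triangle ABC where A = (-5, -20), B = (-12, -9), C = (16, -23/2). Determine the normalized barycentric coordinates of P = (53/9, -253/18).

Signed area of the reference triangle: [ABC] = ½·((-5)·(-9−(-23/2)) + (-12)·(-23/2−(-20)) + 16·(-20−(-9))) = ½·(-25/2 − 102 − 176) = -581/4.
[PBC] = ½·((53/9)·(-9−(-23/2)) + (-12)·(-23/2−(-253/18)) + 16·(-253/18−(-9))) = ½·(265/18 − 92/3 − 728/9) = -581/12, so the A-coordinate is (-581/12)/(-581/4) = 1/3.
[APC] = ½·((-5)·(-253/18−(-23/2)) + (53/9)·(-23/2−(-20)) + 16·(-20−(-253/18))) = ½·(115/9 + 901/18 − 856/9) = -581/36, so the B-coordinate is 1/9.
[ABP] = ½·((-5)·(-9−(-253/18)) + (-12)·(-253/18−(-20)) + (53/9)·(-20−(-9))) = ½·(-455/18 − 214/3 − 583/9) = -2905/36, so the C-coordinate is 5/9.

(1/3, 1/9, 5/9)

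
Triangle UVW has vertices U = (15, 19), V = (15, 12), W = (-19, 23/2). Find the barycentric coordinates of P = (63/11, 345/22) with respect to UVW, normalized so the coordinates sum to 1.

(6/11, 2/11, 3/11)

Signed area of the reference triangle: [UVW] = ½·(15·(12−(23/2)) + 15·(23/2−19) + (-19)·(19−12)) = ½·(15/2 − 225/2 − 133) = -119.
[PVW] = ½·((63/11)·(12−(23/2)) + 15·(23/2−(345/22)) + (-19)·(345/22−12)) = ½·(63/22 − 690/11 − 1539/22) = -714/11, so the U-coordinate is (-714/11)/(-119) = 6/11.
[UPW] = ½·(15·(345/22−(23/2)) + (63/11)·(23/2−19) + (-19)·(19−(345/22))) = ½·(690/11 − 945/22 − 1387/22) = -238/11, so the V-coordinate is 2/11.
[UVP] = ½·(15·(12−(345/22)) + 15·(345/22−19) + (63/11)·(19−12)) = ½·(-1215/22 − 1095/22 + 441/11) = -357/11, so the W-coordinate is 3/11.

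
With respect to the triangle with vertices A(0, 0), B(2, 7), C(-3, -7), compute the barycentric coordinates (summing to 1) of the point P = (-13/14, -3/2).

(3/14, 2/7, 1/2)

Signed area of the reference triangle: [ABC] = ½·(0·(7−(-7)) + 2·(-7−0) + (-3)·(0−7)) = ½·(0 − 14 + 21) = 7/2.
[PBC] = ½·((-13/14)·(7−(-7)) + 2·(-7−(-3/2)) + (-3)·(-3/2−7)) = ½·(-13 − 11 + 51/2) = 3/4, so the A-coordinate is (3/4)/(7/2) = 3/14.
[APC] = ½·(0·(-3/2−(-7)) + (-13/14)·(-7−0) + (-3)·(0−(-3/2))) = ½·(0 + 13/2 − 9/2) = 1, so the B-coordinate is 2/7.
[ABP] = ½·(0·(7−(-3/2)) + 2·(-3/2−0) + (-13/14)·(0−7)) = ½·(0 − 3 + 13/2) = 7/4, so the C-coordinate is 1/2.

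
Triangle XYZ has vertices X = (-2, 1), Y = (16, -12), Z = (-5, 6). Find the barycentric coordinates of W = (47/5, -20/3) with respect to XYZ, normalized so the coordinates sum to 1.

Signed area of the reference triangle: [XYZ] = ½·((-2)·(-12−6) + 16·(6−1) + (-5)·(1−(-12))) = ½·(36 + 80 − 65) = 51/2.
[WYZ] = ½·((47/5)·(-12−6) + 16·(6−(-20/3)) + (-5)·(-20/3−(-12))) = ½·(-846/5 + 608/3 − 80/3) = 17/5, so the X-coordinate is (17/5)/(51/2) = 2/15.
[XWZ] = ½·((-2)·(-20/3−6) + (47/5)·(6−1) + (-5)·(1−(-20/3))) = ½·(76/3 + 47 − 115/3) = 17, so the Y-coordinate is 2/3.
[XYW] = ½·((-2)·(-12−(-20/3)) + 16·(-20/3−1) + (47/5)·(1−(-12))) = ½·(32/3 − 368/3 + 611/5) = 51/10, so the Z-coordinate is 1/5.

(2/15, 2/3, 1/5)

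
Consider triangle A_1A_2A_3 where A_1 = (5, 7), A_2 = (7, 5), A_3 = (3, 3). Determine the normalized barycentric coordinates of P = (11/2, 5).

(1/4, 1/2, 1/4)

Signed area of the reference triangle: [A_1A_2A_3] = ½·(5·(5−3) + 7·(3−7) + 3·(7−5)) = ½·(10 − 28 + 6) = -6.
[PA_2A_3] = ½·((11/2)·(5−3) + 7·(3−5) + 3·(5−5)) = ½·(11 − 14 + 0) = -3/2, so the A_1-coordinate is (-3/2)/(-6) = 1/4.
[A_1PA_3] = ½·(5·(5−3) + (11/2)·(3−7) + 3·(7−5)) = ½·(10 − 22 + 6) = -3, so the A_2-coordinate is 1/2.
[A_1A_2P] = ½·(5·(5−5) + 7·(5−7) + (11/2)·(7−5)) = ½·(0 − 14 + 11) = -3/2, so the A_3-coordinate is 1/4.
Check: 1/4 + 1/2 + 1/4 = 1.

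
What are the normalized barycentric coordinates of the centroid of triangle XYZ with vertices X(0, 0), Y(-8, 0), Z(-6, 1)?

(1/3, 1/3, 1/3)

The centroid is the average of the vertices, so each weight is 1/3.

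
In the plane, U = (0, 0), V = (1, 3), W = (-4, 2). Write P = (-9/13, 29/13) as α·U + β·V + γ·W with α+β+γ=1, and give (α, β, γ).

Signed area of the reference triangle: [UVW] = ½·(0·(3−2) + 1·(2−0) + (-4)·(0−3)) = ½·(0 + 2 + 12) = 7.
[PVW] = ½·((-9/13)·(3−2) + 1·(2−(29/13)) + (-4)·(29/13−3)) = ½·(-9/13 − 3/13 + 40/13) = 14/13, so the U-coordinate is (14/13)/7 = 2/13.
[UPW] = ½·(0·(29/13−2) + (-9/13)·(2−0) + (-4)·(0−(29/13))) = ½·(0 − 18/13 + 116/13) = 49/13, so the V-coordinate is 7/13.
[UVP] = ½·(0·(3−(29/13)) + 1·(29/13−0) + (-9/13)·(0−3)) = ½·(0 + 29/13 + 27/13) = 28/13, so the W-coordinate is 4/13.

(2/13, 7/13, 4/13)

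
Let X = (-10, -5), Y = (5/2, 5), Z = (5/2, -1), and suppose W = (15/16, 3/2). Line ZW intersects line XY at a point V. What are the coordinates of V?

(0, 3)

Barycentric coordinates of W with respect to XYZ: (1/8, 1/2, 3/8).
On side XY the Z-coordinate is zero; dropping W's Z-weight 3/8 and renormalizing the remaining 1/8 : 1/2 gives weights 1/5, 4/5 on X, Y.
V = (1/5)·(-10, -5) + (4/5)·(5/2, 5) = (0, 3).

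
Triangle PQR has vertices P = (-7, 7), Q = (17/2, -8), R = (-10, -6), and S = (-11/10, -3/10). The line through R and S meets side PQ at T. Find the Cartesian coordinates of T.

(-1/9, 1/3)

Barycentric coordinates of S with respect to PQR: (1/2, 2/5, 1/10).
On side PQ the R-coordinate is zero; dropping S's R-weight 1/10 and renormalizing the remaining 1/2 : 2/5 gives weights 5/9, 4/9 on P, Q.
T = (5/9)·(-7, 7) + (4/9)·(17/2, -8) = (-1/9, 1/3).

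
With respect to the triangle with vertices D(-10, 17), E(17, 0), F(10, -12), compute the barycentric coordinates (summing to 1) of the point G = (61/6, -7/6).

Signed area of the reference triangle: [DEF] = ½·((-10)·(0−(-12)) + 17·(-12−17) + 10·(17−0)) = ½·(-120 − 493 + 170) = -443/2.
[GEF] = ½·((61/6)·(0−(-12)) + 17·(-12−(-7/6)) + 10·(-7/6−0)) = ½·(122 − 1105/6 − 35/3) = -443/12, so the D-coordinate is (-443/12)/(-443/2) = 1/6.
[DGF] = ½·((-10)·(-7/6−(-12)) + (61/6)·(-12−17) + 10·(17−(-7/6))) = ½·(-325/3 − 1769/6 + 545/3) = -443/4, so the E-coordinate is 1/2.
[DEG] = ½·((-10)·(0−(-7/6)) + 17·(-7/6−17) + (61/6)·(17−0)) = ½·(-35/3 − 1853/6 + 1037/6) = -443/6, so the F-coordinate is 1/3.

(1/6, 1/2, 1/3)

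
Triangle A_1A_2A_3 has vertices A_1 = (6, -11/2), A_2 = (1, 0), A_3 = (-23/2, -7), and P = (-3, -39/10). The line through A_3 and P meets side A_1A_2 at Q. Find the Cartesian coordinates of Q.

Barycentric coordinates of P with respect to A_1A_2A_3: (1/5, 2/5, 2/5).
On side A_1A_2 the A_3-coordinate is zero; dropping P's A_3-weight 2/5 and renormalizing the remaining 1/5 : 2/5 gives weights 1/3, 2/3 on A_1, A_2.
Q = (1/3)·(6, -11/2) + (2/3)·(1, 0) = (8/3, -11/6).

(8/3, -11/6)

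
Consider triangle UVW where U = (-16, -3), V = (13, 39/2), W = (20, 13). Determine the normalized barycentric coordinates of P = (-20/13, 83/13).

Signed area of the reference triangle: [UVW] = ½·((-16)·(39/2−13) + 13·(13−(-3)) + 20·(-3−(39/2))) = ½·(-104 + 208 − 450) = -173.
[PVW] = ½·((-20/13)·(39/2−13) + 13·(13−(83/13)) + 20·(83/13−(39/2))) = ½·(-10 + 86 − 3410/13) = -1211/13, so the U-coordinate is (-1211/13)/(-173) = 7/13.
[UPW] = ½·((-16)·(83/13−13) + (-20/13)·(13−(-3)) + 20·(-3−(83/13))) = ½·(1376/13 − 320/13 − 2440/13) = -692/13, so the V-coordinate is 4/13.
[UVP] = ½·((-16)·(39/2−(83/13)) + 13·(83/13−(-3)) + (-20/13)·(-3−(39/2))) = ½·(-2728/13 + 122 + 450/13) = -346/13, so the W-coordinate is 2/13.
Check: 7/13 + 4/13 + 2/13 = 1.

(7/13, 4/13, 2/13)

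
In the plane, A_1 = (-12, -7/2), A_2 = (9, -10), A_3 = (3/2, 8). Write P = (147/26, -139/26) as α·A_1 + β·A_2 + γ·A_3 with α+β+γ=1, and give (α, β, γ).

(1/13, 9/13, 3/13)

Signed area of the reference triangle: [A_1A_2A_3] = ½·((-12)·(-10−8) + 9·(8−(-7/2)) + (3/2)·(-7/2−(-10))) = ½·(216 + 207/2 + 39/4) = 1317/8.
[PA_2A_3] = ½·((147/26)·(-10−8) + 9·(8−(-139/26)) + (3/2)·(-139/26−(-10))) = ½·(-1323/13 + 3123/26 + 363/52) = 1317/104, so the A_1-coordinate is (1317/104)/(1317/8) = 1/13.
[A_1PA_3] = ½·((-12)·(-139/26−8) + (147/26)·(8−(-7/2)) + (3/2)·(-7/2−(-139/26))) = ½·(2082/13 + 3381/52 + 36/13) = 11853/104, so the A_2-coordinate is 9/13.
[A_1A_2P] = ½·((-12)·(-10−(-139/26)) + 9·(-139/26−(-7/2)) + (147/26)·(-7/2−(-10))) = ½·(726/13 − 216/13 + 147/4) = 3951/104, so the A_3-coordinate is 3/13.
Check: 1/13 + 9/13 + 3/13 = 1.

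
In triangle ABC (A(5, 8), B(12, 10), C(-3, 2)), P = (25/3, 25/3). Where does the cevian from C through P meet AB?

(53/5, 48/5)

Barycentric coordinates of P with respect to ABC: (1/6, 2/3, 1/6).
On side AB the C-coordinate is zero; dropping P's C-weight 1/6 and renormalizing the remaining 1/6 : 2/3 gives weights 1/5, 4/5 on A, B.
Q = (1/5)·(5, 8) + (4/5)·(12, 10) = (53/5, 48/5).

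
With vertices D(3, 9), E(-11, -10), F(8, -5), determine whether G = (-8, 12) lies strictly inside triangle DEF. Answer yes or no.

no

Barycentric coordinates of G: (403/291, 139/291, -251/291).
The three coordinates are positive, positive, negative; a point is interior exactly when all three are positive.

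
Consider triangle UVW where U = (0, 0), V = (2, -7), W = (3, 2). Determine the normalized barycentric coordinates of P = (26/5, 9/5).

Signed area of the reference triangle: [UVW] = ½·(0·(-7−2) + 2·(2−0) + 3·(0−(-7))) = ½·(0 + 4 + 21) = 25/2.
[PVW] = ½·((26/5)·(-7−2) + 2·(2−(9/5)) + 3·(9/5−(-7))) = ½·(-234/5 + 2/5 + 132/5) = -10, so the U-coordinate is (-10)/(25/2) = -4/5.
[UPW] = ½·(0·(9/5−2) + (26/5)·(2−0) + 3·(0−(9/5))) = ½·(0 + 52/5 − 27/5) = 5/2, so the V-coordinate is 1/5.
[UVP] = ½·(0·(-7−(9/5)) + 2·(9/5−0) + (26/5)·(0−(-7))) = ½·(0 + 18/5 + 182/5) = 20, so the W-coordinate is 8/5.

(-4/5, 1/5, 8/5)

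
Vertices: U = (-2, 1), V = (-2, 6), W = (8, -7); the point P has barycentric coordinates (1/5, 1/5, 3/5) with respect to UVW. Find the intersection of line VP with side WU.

(11/2, -5)

Line VP meets WU where the V-coordinate vanishes; zeroing P's V-weight and renormalizing leaves W, U-weights 3/5 : 1/5 → (3/4, 1/4).
So Q = (3/4)·W + (1/4)·U = (11/2, -5).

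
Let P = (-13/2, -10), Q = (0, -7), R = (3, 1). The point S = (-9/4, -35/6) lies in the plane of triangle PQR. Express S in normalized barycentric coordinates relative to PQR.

Signed area of the reference triangle: [PQR] = ½·((-13/2)·(-7−1) + 0·(1−(-10)) + 3·(-10−(-7))) = ½·(52 + 0 − 9) = 43/2.
[SQR] = ½·((-9/4)·(-7−1) + 0·(1−(-35/6)) + 3·(-35/6−(-7))) = ½·(18 + 0 + 7/2) = 43/4, so the P-coordinate is (43/4)/(43/2) = 1/2.
[PSR] = ½·((-13/2)·(-35/6−1) + (-9/4)·(1−(-10)) + 3·(-10−(-35/6))) = ½·(533/12 − 99/4 − 25/2) = 43/12, so the Q-coordinate is 1/6.
[PQS] = ½·((-13/2)·(-7−(-35/6)) + 0·(-35/6−(-10)) + (-9/4)·(-10−(-7))) = ½·(91/12 + 0 + 27/4) = 43/6, so the R-coordinate is 1/3.
Check: 1/2 + 1/6 + 1/3 = 1.

(1/2, 1/6, 1/3)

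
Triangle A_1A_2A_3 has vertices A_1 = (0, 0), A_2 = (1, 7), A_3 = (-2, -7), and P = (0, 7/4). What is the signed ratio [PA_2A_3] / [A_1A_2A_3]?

1/4

[A_1A_2A_3] = ½·(0·(7−(-7)) + 1·(-7−0) + (-2)·(0−7)) = ½·(0 − 7 + 14) = 7/2.
[PA_2A_3] = ½·(0·(7−(-7)) + 1·(-7−(7/4)) + (-2)·(7/4−7)) = ½·(0 − 35/4 + 21/2) = 7/8, so the ratio is (7/8)/(7/2) = 1/4.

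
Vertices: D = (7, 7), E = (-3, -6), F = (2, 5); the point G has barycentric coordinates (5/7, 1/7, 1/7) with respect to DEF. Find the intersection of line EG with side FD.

Line EG meets FD where the E-coordinate vanishes; zeroing G's E-weight and renormalizing leaves F, D-weights 1/7 : 5/7 → (1/6, 5/6).
So H = (1/6)·F + (5/6)·D = (37/6, 20/3).

(37/6, 20/3)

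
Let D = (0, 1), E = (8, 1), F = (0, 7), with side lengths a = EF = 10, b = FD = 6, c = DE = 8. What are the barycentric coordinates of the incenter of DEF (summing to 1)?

The incenter has barycentric coordinates proportional to the opposite side lengths: (10 : 6 : 8).
Normalizing by 10+6+8 = 24 gives (5/12, 1/4, 1/3).

(5/12, 1/4, 1/3)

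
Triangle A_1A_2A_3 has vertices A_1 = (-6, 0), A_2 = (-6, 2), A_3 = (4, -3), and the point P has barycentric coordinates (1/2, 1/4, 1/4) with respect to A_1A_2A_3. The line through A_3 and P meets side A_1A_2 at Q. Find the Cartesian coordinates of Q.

(-6, 2/3)

Line A_3P meets A_1A_2 where the A_3-coordinate vanishes; zeroing P's A_3-weight and renormalizing leaves A_1, A_2-weights 1/2 : 1/4 → (2/3, 1/3).
So Q = (2/3)·A_1 + (1/3)·A_2 = (-6, 2/3).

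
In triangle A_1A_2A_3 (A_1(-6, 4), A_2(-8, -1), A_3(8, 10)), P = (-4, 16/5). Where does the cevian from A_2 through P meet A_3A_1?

(-4/3, 6)

Barycentric coordinates of P with respect to A_1A_2A_3: (2/5, 2/5, 1/5).
On side A_3A_1 the A_2-coordinate is zero; dropping P's A_2-weight 2/5 and renormalizing the remaining 1/5 : 2/5 gives weights 1/3, 2/3 on A_3, A_1.
Q = (1/3)·(8, 10) + (2/3)·(-6, 4) = (-4/3, 6).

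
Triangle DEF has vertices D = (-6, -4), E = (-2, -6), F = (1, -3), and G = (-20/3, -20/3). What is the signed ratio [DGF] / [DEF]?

1

[DEF] = ½·((-6)·(-6−(-3)) + (-2)·(-3−(-4)) + 1·(-4−(-6))) = ½·(18 − 2 + 2) = 9.
[DGF] = ½·((-6)·(-20/3−(-3)) + (-20/3)·(-3−(-4)) + 1·(-4−(-20/3))) = ½·(22 − 20/3 + 8/3) = 9, so the ratio is 9/9 = 1.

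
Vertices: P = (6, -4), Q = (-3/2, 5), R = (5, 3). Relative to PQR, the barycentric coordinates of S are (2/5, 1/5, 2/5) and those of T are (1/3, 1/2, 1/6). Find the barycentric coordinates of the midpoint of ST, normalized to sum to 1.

Since both coordinate triples sum to 1, the midpoint's barycentrics are the componentwise average.
(2/5+1/3)/2 = 11/30; similarly 7/20 and 17/60.

(11/30, 7/20, 17/60)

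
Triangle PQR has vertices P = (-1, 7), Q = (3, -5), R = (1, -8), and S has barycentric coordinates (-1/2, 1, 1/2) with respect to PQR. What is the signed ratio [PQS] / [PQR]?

The signed ratio [PQS]/[PQR] equals the barycentric coordinate of S at vertex R, which is 1/2.

1/2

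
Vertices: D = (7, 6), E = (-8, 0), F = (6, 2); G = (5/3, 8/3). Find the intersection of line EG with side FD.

Barycentric coordinates of G with respect to DEF: (1/3, 1/3, 1/3).
On side FD the E-coordinate is zero; dropping G's E-weight 1/3 and renormalizing the remaining 1/3 : 1/3 gives weights 1/2, 1/2 on F, D.
H = (1/2)·(6, 2) + (1/2)·(7, 6) = (13/2, 4).

(13/2, 4)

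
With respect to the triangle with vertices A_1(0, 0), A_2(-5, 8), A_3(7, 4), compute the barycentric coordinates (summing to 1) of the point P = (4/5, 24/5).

Signed area of the reference triangle: [A_1A_2A_3] = ½·(0·(8−4) + (-5)·(4−0) + 7·(0−8)) = ½·(0 − 20 − 56) = -38.
[PA_2A_3] = ½·((4/5)·(8−4) + (-5)·(4−(24/5)) + 7·(24/5−8)) = ½·(16/5 + 4 − 112/5) = -38/5, so the A_1-coordinate is (-38/5)/(-38) = 1/5.
[A_1PA_3] = ½·(0·(24/5−4) + (4/5)·(4−0) + 7·(0−(24/5))) = ½·(0 + 16/5 − 168/5) = -76/5, so the A_2-coordinate is 2/5.
[A_1A_2P] = ½·(0·(8−(24/5)) + (-5)·(24/5−0) + (4/5)·(0−8)) = ½·(0 − 24 − 32/5) = -76/5, so the A_3-coordinate is 2/5.

(1/5, 2/5, 2/5)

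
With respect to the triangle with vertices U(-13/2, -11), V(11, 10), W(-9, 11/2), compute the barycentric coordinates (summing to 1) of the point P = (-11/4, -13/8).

Signed area of the reference triangle: [UVW] = ½·((-13/2)·(10−(11/2)) + 11·(11/2−(-11)) + (-9)·(-11−10)) = ½·(-117/4 + 363/2 + 189) = 1365/8.
[PVW] = ½·((-11/4)·(10−(11/2)) + 11·(11/2−(-13/8)) + (-9)·(-13/8−10)) = ½·(-99/8 + 627/8 + 837/8) = 1365/16, so the U-coordinate is (1365/16)/(1365/8) = 1/2.
[UPW] = ½·((-13/2)·(-13/8−(11/2)) + (-11/4)·(11/2−(-11)) + (-9)·(-11−(-13/8))) = ½·(741/16 − 363/8 + 675/8) = 1365/32, so the V-coordinate is 1/4.
[UVP] = ½·((-13/2)·(10−(-13/8)) + 11·(-13/8−(-11)) + (-11/4)·(-11−10)) = ½·(-1209/16 + 825/8 + 231/4) = 1365/32, so the W-coordinate is 1/4.
Check: 1/2 + 1/4 + 1/4 = 1.

(1/2, 1/4, 1/4)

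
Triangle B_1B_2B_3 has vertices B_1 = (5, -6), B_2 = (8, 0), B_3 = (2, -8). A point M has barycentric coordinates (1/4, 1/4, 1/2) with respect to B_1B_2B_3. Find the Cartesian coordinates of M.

(17/4, -11/2)

M = (1/4)·B_1 + (1/4)·B_2 + (1/2)·B_3.
x-coordinate: (1/4)·5 + (1/4)·8 + (1/2)·2 = 17/4.
y-coordinate: (1/4)·(-6) + (1/4)·0 + (1/2)·(-8) = -11/2.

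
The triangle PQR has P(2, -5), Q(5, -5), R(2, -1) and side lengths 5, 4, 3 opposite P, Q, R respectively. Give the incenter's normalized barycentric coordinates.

(5/12, 1/3, 1/4)

The incenter has barycentric coordinates proportional to the opposite side lengths: (5 : 4 : 3).
Normalizing by 5+4+3 = 12 gives (5/12, 1/3, 1/4).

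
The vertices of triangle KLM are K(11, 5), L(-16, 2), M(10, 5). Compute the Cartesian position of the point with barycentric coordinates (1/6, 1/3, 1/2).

N = (1/6)·K + (1/3)·L + (1/2)·M.
x-coordinate: (1/6)·11 + (1/3)·(-16) + (1/2)·10 = 3/2.
y-coordinate: (1/6)·5 + (1/3)·2 + (1/2)·5 = 4.

(3/2, 4)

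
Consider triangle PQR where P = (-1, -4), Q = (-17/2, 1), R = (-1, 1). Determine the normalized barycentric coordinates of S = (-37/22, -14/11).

(5/11, 1/11, 5/11)

Signed area of the reference triangle: [PQR] = ½·((-1)·(1−1) + (-17/2)·(1−(-4)) + (-1)·(-4−1)) = ½·(0 − 85/2 + 5) = -75/4.
[SQR] = ½·((-37/22)·(1−1) + (-17/2)·(1−(-14/11)) + (-1)·(-14/11−1)) = ½·(0 − 425/22 + 25/11) = -375/44, so the P-coordinate is (-375/44)/(-75/4) = 5/11.
[PSR] = ½·((-1)·(-14/11−1) + (-37/22)·(1−(-4)) + (-1)·(-4−(-14/11))) = ½·(25/11 − 185/22 + 30/11) = -75/44, so the Q-coordinate is 1/11.
[PQS] = ½·((-1)·(1−(-14/11)) + (-17/2)·(-14/11−(-4)) + (-37/22)·(-4−1)) = ½·(-25/11 − 255/11 + 185/22) = -375/44, so the R-coordinate is 5/11.
Check: 5/11 + 1/11 + 5/11 = 1.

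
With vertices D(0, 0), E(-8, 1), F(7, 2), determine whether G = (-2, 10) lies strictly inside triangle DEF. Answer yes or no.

Barycentric coordinates of G: (-129/23, 74/23, 78/23).
The three coordinates are negative, positive, positive; a point is interior exactly when all three are positive.

no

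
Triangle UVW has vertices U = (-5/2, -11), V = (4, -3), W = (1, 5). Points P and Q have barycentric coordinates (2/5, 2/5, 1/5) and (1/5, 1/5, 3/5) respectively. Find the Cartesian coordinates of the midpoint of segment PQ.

Barycentric coordinates of the midpoint are the average: (3/10, 3/10, 2/5).
Converting: (3/10)·U + (3/10)·V + (2/5)·W = (17/20, -11/5).

(17/20, -11/5)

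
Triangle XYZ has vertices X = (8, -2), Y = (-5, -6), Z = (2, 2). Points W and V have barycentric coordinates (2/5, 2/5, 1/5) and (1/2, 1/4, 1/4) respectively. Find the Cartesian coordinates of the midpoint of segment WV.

(97/40, -12/5)

Barycentric coordinates of the midpoint are the average: (9/20, 13/40, 9/40).
Converting: (9/20)·X + (13/40)·Y + (9/40)·Z = (97/40, -12/5).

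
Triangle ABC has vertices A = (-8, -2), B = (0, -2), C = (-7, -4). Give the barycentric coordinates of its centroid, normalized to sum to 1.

The centroid is the average of the vertices, so each weight is 1/3.

(1/3, 1/3, 1/3)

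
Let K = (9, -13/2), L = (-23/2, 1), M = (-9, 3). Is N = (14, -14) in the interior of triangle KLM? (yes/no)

Barycentric coordinates of N: (354/239, 350/239, -465/239).
The three coordinates are positive, positive, negative; a point is interior exactly when all three are positive.

no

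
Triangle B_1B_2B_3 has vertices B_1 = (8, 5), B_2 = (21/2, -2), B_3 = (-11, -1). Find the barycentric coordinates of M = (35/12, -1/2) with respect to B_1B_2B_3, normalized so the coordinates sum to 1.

(1/6, 1/2, 1/3)

Signed area of the reference triangle: [B_1B_2B_3] = ½·(8·(-2−(-1)) + (21/2)·(-1−5) + (-11)·(5−(-2))) = ½·(-8 − 63 − 77) = -74.
[MB_2B_3] = ½·((35/12)·(-2−(-1)) + (21/2)·(-1−(-1/2)) + (-11)·(-1/2−(-2))) = ½·(-35/12 − 21/4 − 33/2) = -37/3, so the B_1-coordinate is (-37/3)/(-74) = 1/6.
[B_1MB_3] = ½·(8·(-1/2−(-1)) + (35/12)·(-1−5) + (-11)·(5−(-1/2))) = ½·(4 − 35/2 − 121/2) = -37, so the B_2-coordinate is 1/2.
[B_1B_2M] = ½·(8·(-2−(-1/2)) + (21/2)·(-1/2−5) + (35/12)·(5−(-2))) = ½·(-12 − 231/4 + 245/12) = -74/3, so the B_3-coordinate is 1/3.
Check: 1/6 + 1/2 + 1/3 = 1.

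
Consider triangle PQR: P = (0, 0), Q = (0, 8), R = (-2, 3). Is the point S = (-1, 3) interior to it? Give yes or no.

Barycentric coordinates of S: (5/16, 3/16, 1/2).
The three coordinates are positive, positive, positive; a point is interior exactly when all three are positive.

yes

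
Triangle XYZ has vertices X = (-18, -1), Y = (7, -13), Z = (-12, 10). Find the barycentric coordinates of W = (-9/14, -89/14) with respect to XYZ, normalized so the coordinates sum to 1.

Signed area of the reference triangle: [XYZ] = ½·((-18)·(-13−10) + 7·(10−(-1)) + (-12)·(-1−(-13))) = ½·(414 + 77 − 144) = 347/2.
[WYZ] = ½·((-9/14)·(-13−10) + 7·(10−(-89/14)) + (-12)·(-89/14−(-13))) = ½·(207/14 + 229/2 − 558/7) = 347/14, so the X-coordinate is (347/14)/(347/2) = 1/7.
[XWZ] = ½·((-18)·(-89/14−10) + (-9/14)·(10−(-1)) + (-12)·(-1−(-89/14))) = ½·(2061/7 − 99/14 − 450/7) = 3123/28, so the Y-coordinate is 9/14.
[XYW] = ½·((-18)·(-13−(-89/14)) + 7·(-89/14−(-1)) + (-9/14)·(-1−(-13))) = ½·(837/7 − 75/2 − 54/7) = 1041/28, so the Z-coordinate is 3/14.
Check: 1/7 + 9/14 + 3/14 = 1.

(1/7, 9/14, 3/14)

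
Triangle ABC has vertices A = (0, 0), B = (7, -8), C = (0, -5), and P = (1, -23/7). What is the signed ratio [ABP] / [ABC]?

[ABC] = ½·(0·(-8−(-5)) + 7·(-5−0) + 0·(0−(-8))) = ½·(0 − 35 + 0) = -35/2.
[ABP] = ½·(0·(-8−(-23/7)) + 7·(-23/7−0) + 1·(0−(-8))) = ½·(0 − 23 + 8) = -15/2, so the ratio is (-15/2)/(-35/2) = 3/7.

3/7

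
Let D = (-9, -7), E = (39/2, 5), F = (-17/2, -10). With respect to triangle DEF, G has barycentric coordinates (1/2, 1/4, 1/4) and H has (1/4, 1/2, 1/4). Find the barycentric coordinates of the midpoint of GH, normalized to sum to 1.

(3/8, 3/8, 1/4)

Since both coordinate triples sum to 1, the midpoint's barycentrics are the componentwise average.
(1/2+1/4)/2 = 3/8; similarly 3/8 and 1/4.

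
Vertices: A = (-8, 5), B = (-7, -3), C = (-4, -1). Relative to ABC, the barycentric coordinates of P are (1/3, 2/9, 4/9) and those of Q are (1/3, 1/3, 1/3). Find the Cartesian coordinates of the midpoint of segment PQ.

(-37/6, 4/9)

Barycentric coordinates of the midpoint are the average: (1/3, 5/18, 7/18).
Converting: (1/3)·A + (5/18)·B + (7/18)·C = (-37/6, 4/9).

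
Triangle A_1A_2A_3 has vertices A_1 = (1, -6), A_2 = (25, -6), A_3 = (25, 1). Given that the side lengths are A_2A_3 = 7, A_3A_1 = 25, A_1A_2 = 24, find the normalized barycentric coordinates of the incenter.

(1/8, 25/56, 3/7)

The incenter has barycentric coordinates proportional to the opposite side lengths: (7 : 25 : 24).
Normalizing by 7+25+24 = 56 gives (1/8, 25/56, 3/7).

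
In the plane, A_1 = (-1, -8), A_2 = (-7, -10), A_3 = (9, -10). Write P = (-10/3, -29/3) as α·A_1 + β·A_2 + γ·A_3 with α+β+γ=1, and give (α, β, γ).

(1/6, 2/3, 1/6)

Signed area of the reference triangle: [A_1A_2A_3] = ½·((-1)·(-10−(-10)) + (-7)·(-10−(-8)) + 9·(-8−(-10))) = ½·(0 + 14 + 18) = 16.
[PA_2A_3] = ½·((-10/3)·(-10−(-10)) + (-7)·(-10−(-29/3)) + 9·(-29/3−(-10))) = ½·(0 + 7/3 + 3) = 8/3, so the A_1-coordinate is (8/3)/16 = 1/6.
[A_1PA_3] = ½·((-1)·(-29/3−(-10)) + (-10/3)·(-10−(-8)) + 9·(-8−(-29/3))) = ½·(-1/3 + 20/3 + 15) = 32/3, so the A_2-coordinate is 2/3.
[A_1A_2P] = ½·((-1)·(-10−(-29/3)) + (-7)·(-29/3−(-8)) + (-10/3)·(-8−(-10))) = ½·(1/3 + 35/3 − 20/3) = 8/3, so the A_3-coordinate is 1/6.
Check: 1/6 + 2/3 + 1/6 = 1.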